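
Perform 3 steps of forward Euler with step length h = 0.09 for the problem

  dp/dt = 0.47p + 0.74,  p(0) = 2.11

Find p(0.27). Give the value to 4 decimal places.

2.5976

Euler: p_{n+1} = p_n + h·f(t_n, p_n).
t=0.000000, p=2.110000: f=1.731700 → p ← 2.110000 + 0.09·1.731700 = 2.265853
t=0.090000, p=2.265853: f=1.804951 → p ← 2.265853 + 0.09·1.804951 = 2.428299
t=0.180000, p=2.428299: f=1.881300 → p ← 2.428299 + 0.09·1.881300 = 2.597616
p(0.27) ≈ 2.5976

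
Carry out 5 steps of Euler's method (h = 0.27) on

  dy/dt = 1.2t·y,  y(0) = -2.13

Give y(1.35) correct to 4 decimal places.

Euler: y_{n+1} = y_n + h·f(t_n, y_n).
t=0.000000, y=-2.130000: f=0.000000 → y ← -2.130000 + 0.27·0.000000 = -2.130000
t=0.270000, y=-2.130000: f=-0.690120 → y ← -2.130000 + 0.27·(-0.690120) = -2.316332
t=0.540000, y=-2.316332: f=-1.500983 → y ← -2.316332 + 0.27·(-1.500983) = -2.721598
t=0.810000, y=-2.721598: f=-2.645393 → y ← -2.721598 + 0.27·(-2.645393) = -3.435854
t=1.080000, y=-3.435854: f=-4.452867 → y ← -3.435854 + 0.27·(-4.452867) = -4.638128
y(1.35) ≈ -4.6381

-4.6381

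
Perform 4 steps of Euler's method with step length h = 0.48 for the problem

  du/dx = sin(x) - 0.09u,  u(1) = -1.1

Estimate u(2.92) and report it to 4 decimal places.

Euler: u_{n+1} = u_n + h·f(x_n, u_n).
x=1.000000, u=-1.100000: f=0.940471 → u ← -1.100000 + 0.48·0.940471 = -0.648574
x=1.480000, u=-0.648574: f=1.054252 → u ← -0.648574 + 0.48·1.054252 = -0.142533
x=1.960000, u=-0.142533: f=0.938039 → u ← -0.142533 + 0.48·0.938039 = 0.307726
x=2.440000, u=0.307726: f=0.617740 → u ← 0.307726 + 0.48·0.617740 = 0.604241
u(2.92) ≈ 0.6042

0.6042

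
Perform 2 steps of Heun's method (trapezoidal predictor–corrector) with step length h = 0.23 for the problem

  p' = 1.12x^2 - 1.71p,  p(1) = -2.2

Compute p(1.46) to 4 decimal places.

-0.4499

Heun: k1 = f(x_n, p_n); k2 = f(x_n + h, p_n + h·k1); p_{n+1} = p_n + (h/2)·(k1 + k2).
x=1.000000, p=-2.200000:
  k1 = f(1.000000, -2.200000) = 4.882000
  k2 = f(1.230000, -1.077140) = 3.536357
  p ← -2.200000 + (0.23/2)·(4.882000 + 3.536357) = -1.231889
x=1.230000, p=-1.231889:
  k1 = f(1.230000, -1.231889) = 3.800978
  k2 = f(1.460000, -0.357664) = 2.998997
  p ← -1.231889 + (0.23/2)·(3.800978 + 2.998997) = -0.449892
p(1.46) ≈ -0.4499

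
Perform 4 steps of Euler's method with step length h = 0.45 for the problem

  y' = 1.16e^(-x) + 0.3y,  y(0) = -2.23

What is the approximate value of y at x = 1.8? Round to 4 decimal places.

-2.1325

Euler: y_{n+1} = y_n + h·f(x_n, y_n).
x=0.000000, y=-2.230000: f=0.491000 → y ← -2.230000 + 0.45·0.491000 = -2.009050
x=0.450000, y=-2.009050: f=0.136934 → y ← -2.009050 + 0.45·0.136934 = -1.947430
x=0.900000, y=-1.947430: f=-0.112608 → y ← -1.947430 + 0.45·(-0.112608) = -1.998104
x=1.350000, y=-1.998104: f=-0.298712 → y ← -1.998104 + 0.45·(-0.298712) = -2.132524
y(1.8) ≈ -2.1325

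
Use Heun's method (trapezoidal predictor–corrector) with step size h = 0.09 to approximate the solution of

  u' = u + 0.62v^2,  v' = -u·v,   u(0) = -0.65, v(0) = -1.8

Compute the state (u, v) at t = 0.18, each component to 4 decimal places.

Heun on (u,v): k1 = f(t_n, state_n); k2 = f(t_n + h, state_n + h·k1); state_{n+1} = state_n + (h/2)·(k1 + k2).
0.000000: (-0.650000, -1.800000)
  k1 = (1.358800, -1.170000)
  predictor → (-0.527708, -1.905300)
  k2 = (1.722996, -1.005442)
  → (-0.511319, -1.897895)
0.090000: (-0.511319, -1.897895)
  k1 = (1.721924, -0.970430)
  predictor → (-0.356346, -1.985234)
  k2 = (2.087168, -0.707430)
  → (-0.339910, -1.973399)
(u(0.18), v(0.18)) ≈ (-0.3399, -1.9734)

-0.3399, -1.9734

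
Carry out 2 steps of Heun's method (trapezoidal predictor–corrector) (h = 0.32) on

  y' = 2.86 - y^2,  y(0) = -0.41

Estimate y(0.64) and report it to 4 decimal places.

Heun: k1 = f(x_n, y_n); k2 = f(x_n + h, y_n + h·k1); y_{n+1} = y_n + (h/2)·(k1 + k2).
x=0.000000, y=-0.410000:
  k1 = f(0.000000, -0.410000) = 2.691900
  k2 = f(0.320000, 0.451408) = 2.656231
  y ← -0.410000 + (0.32/2)·(2.691900 + 2.656231) = 0.445701
x=0.320000, y=0.445701:
  k1 = f(0.320000, 0.445701) = 2.661351
  k2 = f(0.640000, 1.297333) = 1.176927
  y ← 0.445701 + (0.32/2)·(2.661351 + 1.176927) = 1.059825
y(0.64) ≈ 1.0598

1.0598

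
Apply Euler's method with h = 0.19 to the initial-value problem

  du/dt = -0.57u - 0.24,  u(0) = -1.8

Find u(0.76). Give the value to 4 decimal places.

-1.2929

Euler: u_{n+1} = u_n + h·f(t_n, u_n).
t=0.000000, u=-1.800000: f=0.786000 → u ← -1.800000 + 0.19·0.786000 = -1.650660
t=0.190000, u=-1.650660: f=0.700876 → u ← -1.650660 + 0.19·0.700876 = -1.517494
t=0.380000, u=-1.517494: f=0.624971 → u ← -1.517494 + 0.19·0.624971 = -1.398749
t=0.570000, u=-1.398749: f=0.557287 → u ← -1.398749 + 0.19·0.557287 = -1.292864
u(0.76) ≈ -1.2929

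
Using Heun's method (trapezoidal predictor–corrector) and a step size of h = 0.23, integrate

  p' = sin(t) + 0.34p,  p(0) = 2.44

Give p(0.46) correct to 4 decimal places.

2.9603

Heun: k1 = f(t_n, p_n); k2 = f(t_n + h, p_n + h·k1); p_{n+1} = p_n + (h/2)·(k1 + k2).
t=0.000000, p=2.440000:
  k1 = f(0.000000, 2.440000) = 0.829600
  k2 = f(0.230000, 2.630808) = 1.122452
  p ← 2.440000 + (0.23/2)·(0.829600 + 1.122452) = 2.664486
t=0.230000, p=2.664486:
  k1 = f(0.230000, 2.664486) = 1.133903
  k2 = f(0.460000, 2.925284) = 1.438545
  p ← 2.664486 + (0.23/2)·(1.133903 + 1.438545) = 2.960317
p(0.46) ≈ 2.9603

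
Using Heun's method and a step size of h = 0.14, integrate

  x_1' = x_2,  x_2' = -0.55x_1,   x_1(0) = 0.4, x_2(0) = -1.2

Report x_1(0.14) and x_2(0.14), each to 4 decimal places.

Heun on (x_1,x_2): k1 = f(t_n, state_n); k2 = f(t_n + h, state_n + h·k1); state_{n+1} = state_n + (h/2)·(k1 + k2).
0.000000: (0.400000, -1.200000)
  k1 = (-1.200000, -0.220000)
  predictor → (0.232000, -1.230800)
  k2 = (-1.230800, -0.127600)
  → (0.229844, -1.224332)
(x_1(0.14), x_2(0.14)) ≈ (0.2298, -1.2243)

0.2298, -1.2243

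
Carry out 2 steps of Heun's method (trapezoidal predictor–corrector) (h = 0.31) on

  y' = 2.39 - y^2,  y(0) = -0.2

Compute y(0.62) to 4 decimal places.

Heun: k1 = f(s_n, y_n); k2 = f(s_n + h, y_n + h·k1); y_{n+1} = y_n + (h/2)·(k1 + k2).
s=0.000000, y=-0.200000:
  k1 = f(0.000000, -0.200000) = 2.350000
  k2 = f(0.310000, 0.528500) = 2.110688
  y ← -0.200000 + (0.31/2)·(2.350000 + 2.110688) = 0.491407
s=0.310000, y=0.491407:
  k1 = f(0.310000, 0.491407) = 2.148520
  k2 = f(0.620000, 1.157448) = 1.050315
  y ← 0.491407 + (0.31/2)·(2.148520 + 1.050315) = 0.987226
y(0.62) ≈ 0.9872

0.9872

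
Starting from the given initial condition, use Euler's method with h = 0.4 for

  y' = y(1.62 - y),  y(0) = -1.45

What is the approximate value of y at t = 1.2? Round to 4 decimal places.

Euler: y_{n+1} = y_n + h·f(t_n, y_n).
t=0.000000, y=-1.450000: f=-4.451500 → y ← -1.450000 + 0.4·(-4.451500) = -3.230600
t=0.400000, y=-3.230600: f=-15.670348 → y ← -3.230600 + 0.4·(-15.670348) = -9.498739
t=0.800000, y=-9.498739: f=-105.614007 → y ← -9.498739 + 0.4·(-105.614007) = -51.744342
y(1.2) ≈ -51.7443

-51.7443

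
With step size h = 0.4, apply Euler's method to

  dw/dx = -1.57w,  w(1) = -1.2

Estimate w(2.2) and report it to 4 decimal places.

Euler: w_{n+1} = w_n + h·f(x_n, w_n).
x=1.000000, w=-1.200000: f=1.884000 → w ← -1.200000 + 0.4·1.884000 = -0.446400
x=1.400000, w=-0.446400: f=0.700848 → w ← -0.446400 + 0.4·0.700848 = -0.166061
x=1.800000, w=-0.166061: f=0.260715 → w ← -0.166061 + 0.4·0.260715 = -0.061775
w(2.2) ≈ -0.0618

-0.0618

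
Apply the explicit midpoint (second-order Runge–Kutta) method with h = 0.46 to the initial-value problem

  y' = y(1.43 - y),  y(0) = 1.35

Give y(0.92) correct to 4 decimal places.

Midpoint: k1 = f(t_n, y_n); k2 = f(t_n + h/2, y_n + (h/2)·k1); y_{n+1} = y_n + h·k2.
t=0.000000, y=1.350000:
  k1 = f(0.000000, 1.350000) = 0.108000
  k2 = f(0.230000, 1.374840) = 0.075836
  y ← 1.350000 + 0.46·0.075836 = 1.384885
t=0.460000, y=1.384885:
  k1 = f(0.460000, 1.384885) = 0.062480
  k2 = f(0.690000, 1.399255) = 0.043020
  y ← 1.384885 + 0.46·0.043020 = 1.404674
y(0.92) ≈ 1.4047

1.4047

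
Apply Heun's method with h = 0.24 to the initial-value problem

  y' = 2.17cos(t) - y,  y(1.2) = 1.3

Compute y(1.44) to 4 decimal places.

1.1311

Heun: k1 = f(t_n, y_n); k2 = f(t_n + h, y_n + h·k1); y_{n+1} = y_n + (h/2)·(k1 + k2).
t=1.200000, y=1.300000:
  k1 = f(1.200000, 1.300000) = -0.513684
  k2 = f(1.440000, 1.176716) = -0.893696
  y ← 1.300000 + (0.24/2)·(-0.513684 + (-0.893696)) = 1.131114
y(1.44) ≈ 1.1311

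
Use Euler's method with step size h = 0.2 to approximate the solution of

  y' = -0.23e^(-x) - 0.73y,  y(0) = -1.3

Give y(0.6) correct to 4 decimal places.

-0.9062

Euler: y_{n+1} = y_n + h·f(x_n, y_n).
x=0.000000, y=-1.300000: f=0.719000 → y ← -1.300000 + 0.2·0.719000 = -1.156200
x=0.200000, y=-1.156200: f=0.655718 → y ← -1.156200 + 0.2·0.655718 = -1.025056
x=0.400000, y=-1.025056: f=0.594118 → y ← -1.025056 + 0.2·0.594118 = -0.906233
y(0.6) ≈ -0.9062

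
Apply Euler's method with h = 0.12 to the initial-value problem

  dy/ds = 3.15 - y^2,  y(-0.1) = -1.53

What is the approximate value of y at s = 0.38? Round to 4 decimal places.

Euler: y_{n+1} = y_n + h·f(s_n, y_n).
s=-0.100000, y=-1.530000: f=0.809100 → y ← -1.530000 + 0.12·0.809100 = -1.432908
s=0.020000, y=-1.432908: f=1.096775 → y ← -1.432908 + 0.12·1.096775 = -1.301295
s=0.140000, y=-1.301295: f=1.456631 → y ← -1.301295 + 0.12·1.456631 = -1.126499
s=0.260000, y=-1.126499: f=1.880999 → y ← -1.126499 + 0.12·1.880999 = -0.900779
y(0.38) ≈ -0.9008

-0.9008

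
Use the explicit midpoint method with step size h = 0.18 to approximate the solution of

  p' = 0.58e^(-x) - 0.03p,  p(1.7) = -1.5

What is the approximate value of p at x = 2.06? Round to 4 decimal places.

-1.4521

Midpoint: k1 = f(x_n, p_n); k2 = f(x_n + h/2, p_n + (h/2)·k1); p_{n+1} = p_n + h·k2.
x=1.700000, p=-1.500000:
  k1 = f(1.700000, -1.500000) = 0.150956
  k2 = f(1.790000, -1.486414) = 0.141429
  p ← -1.500000 + 0.18·0.141429 = -1.474543
x=1.880000, p=-1.474543:
  k1 = f(1.880000, -1.474543) = 0.132739
  k2 = f(1.970000, -1.462596) = 0.124763
  p ← -1.474543 + 0.18·0.124763 = -1.452085
p(2.06) ≈ -1.4521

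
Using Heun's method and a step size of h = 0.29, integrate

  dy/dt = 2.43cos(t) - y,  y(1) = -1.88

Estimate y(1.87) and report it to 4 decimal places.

Heun: k1 = f(t_n, y_n); k2 = f(t_n + h, y_n + h·k1); y_{n+1} = y_n + (h/2)·(k1 + k2).
t=1.000000, y=-1.880000:
  k1 = f(1.000000, -1.880000) = 3.192935
  k2 = f(1.290000, -0.954049) = 1.627453
  y ← -1.880000 + (0.29/2)·(3.192935 + 1.627453) = -1.181044
t=1.290000, y=-1.181044:
  k1 = f(1.290000, -1.181044) = 1.854448
  k2 = f(1.580000, -0.643254) = 0.620889
  y ← -1.181044 + (0.29/2)·(1.854448 + 0.620889) = -0.822120
t=1.580000, y=-0.822120:
  k1 = f(1.580000, -0.822120) = 0.799755
  k2 = f(1.870000, -0.590191) = -0.126074
  y ← -0.822120 + (0.29/2)·(0.799755 + (-0.126074)) = -0.724436
y(1.87) ≈ -0.7244

-0.7244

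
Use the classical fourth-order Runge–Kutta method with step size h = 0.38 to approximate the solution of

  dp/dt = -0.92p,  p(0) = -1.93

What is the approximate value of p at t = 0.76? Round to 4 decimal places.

-0.9593

RK4: k1 = f(t_n, p_n); k2 = f(t_n + h/2, p_n + (h/2)·k1); k3 = f(t_n + h/2, p_n + (h/2)·k2); k4 = f(t_n + h, p_n + h·k3); p_{n+1} = p_n + (h/6)·(k1 + 2k2 + 2k3 + k4).
t=0.000000, p=-1.930000:
  k1 = f(0.000000, -1.930000) = 1.775600
  k2 = f(0.190000, -1.592636) = 1.465225
  k3 = f(0.190000, -1.651607) = 1.519479
  k4 = f(0.380000, -1.352598) = 1.244390
  p ← -1.930000 + (0.38/6)·(k1 + 2k2 + 2k3 + k4) = -1.360671
t=0.380000, p=-1.360671:
  k1 = f(0.380000, -1.360671) = 1.251818
  k2 = f(0.570000, -1.122826) = 1.033000
  k3 = f(0.570000, -1.164401) = 1.071249
  k4 = f(0.760000, -0.953597) = 0.877309
  p ← -1.360671 + (0.38/6)·(k1 + 2k2 + 2k3 + k4) = -0.959289
p(0.76) ≈ -0.9593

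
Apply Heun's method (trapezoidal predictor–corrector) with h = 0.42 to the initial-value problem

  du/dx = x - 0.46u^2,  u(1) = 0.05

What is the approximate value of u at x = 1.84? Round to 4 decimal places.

Heun: k1 = f(x_n, u_n); k2 = f(x_n + h, u_n + h·k1); u_{n+1} = u_n + (h/2)·(k1 + k2).
x=1.000000, u=0.050000:
  k1 = f(1.000000, 0.050000) = 0.998850
  k2 = f(1.420000, 0.469517) = 1.318595
  u ← 0.050000 + (0.42/2)·(0.998850 + 1.318595) = 0.536663
x=1.420000, u=0.536663:
  k1 = f(1.420000, 0.536663) = 1.287517
  k2 = f(1.840000, 1.077420) = 1.306016
  u ← 0.536663 + (0.42/2)·(1.287517 + 1.306016) = 1.081305
u(1.84) ≈ 1.0813

1.0813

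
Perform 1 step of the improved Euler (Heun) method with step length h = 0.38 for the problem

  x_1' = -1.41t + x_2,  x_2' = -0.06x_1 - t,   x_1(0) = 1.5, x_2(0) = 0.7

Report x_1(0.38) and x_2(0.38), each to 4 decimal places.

1.6577, 0.5906

Heun on (x_1,x_2): k1 = f(t_n, state_n); k2 = f(t_n + h, state_n + h·k1); state_{n+1} = state_n + (h/2)·(k1 + k2).
0.000000: (1.500000, 0.700000)
  k1 = (0.700000, -0.090000)
  predictor → (1.766000, 0.665800)
  k2 = (0.130000, -0.485960)
  → (1.657700, 0.590568)
(x_1(0.38), x_2(0.38)) ≈ (1.6577, 0.5906)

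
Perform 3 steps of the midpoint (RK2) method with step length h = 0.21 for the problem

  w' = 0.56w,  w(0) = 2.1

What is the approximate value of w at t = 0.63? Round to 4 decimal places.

Midpoint: k1 = f(t_n, w_n); k2 = f(t_n + h/2, w_n + (h/2)·k1); w_{n+1} = w_n + h·k2.
t=0.000000, w=2.100000:
  k1 = f(0.000000, 2.100000) = 1.176000
  k2 = f(0.105000, 2.223480) = 1.245149
  w ← 2.100000 + 0.21·1.245149 = 2.361481
t=0.210000, w=2.361481:
  k1 = f(0.210000, 2.361481) = 1.322429
  k2 = f(0.315000, 2.500336) = 1.400188
  w ← 2.361481 + 0.21·1.400188 = 2.655521
t=0.420000, w=2.655521:
  k1 = f(0.420000, 2.655521) = 1.487092
  k2 = f(0.525000, 2.811665) = 1.574533
  w ← 2.655521 + 0.21·1.574533 = 2.986173
w(0.63) ≈ 2.9862

2.9862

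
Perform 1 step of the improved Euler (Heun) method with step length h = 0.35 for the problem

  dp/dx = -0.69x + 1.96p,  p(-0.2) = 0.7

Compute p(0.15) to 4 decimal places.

Heun: k1 = f(x_n, p_n); k2 = f(x_n + h, p_n + h·k1); p_{n+1} = p_n + (h/2)·(k1 + k2).
x=-0.200000, p=0.700000:
  k1 = f(-0.200000, 0.700000) = 1.510000
  k2 = f(0.150000, 1.228500) = 2.304360
  p ← 0.700000 + (0.35/2)·(1.510000 + 2.304360) = 1.367513
p(0.15) ≈ 1.3675

1.3675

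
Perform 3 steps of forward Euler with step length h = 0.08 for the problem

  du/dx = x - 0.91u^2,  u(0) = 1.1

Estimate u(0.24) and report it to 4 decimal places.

Euler: u_{n+1} = u_n + h·f(x_n, u_n).
x=0.000000, u=1.100000: f=-1.101100 → u ← 1.100000 + 0.08·(-1.101100) = 1.011912
x=0.080000, u=1.011912: f=-0.851809 → u ← 1.011912 + 0.08·(-0.851809) = 0.943767
x=0.160000, u=0.943767: f=-0.650534 → u ← 0.943767 + 0.08·(-0.650534) = 0.891725
u(0.24) ≈ 0.8917

0.8917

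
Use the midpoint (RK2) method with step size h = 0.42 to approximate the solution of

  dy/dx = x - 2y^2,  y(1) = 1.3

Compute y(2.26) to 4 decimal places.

1.3466

Midpoint: k1 = f(x_n, y_n); k2 = f(x_n + h/2, y_n + (h/2)·k1); y_{n+1} = y_n + h·k2.
x=1.000000, y=1.300000:
  k1 = f(1.000000, 1.300000) = -2.380000
  k2 = f(1.210000, 0.800200) = -0.070640
  y ← 1.300000 + 0.42·(-0.070640) = 1.270331
x=1.420000, y=1.270331:
  k1 = f(1.420000, 1.270331) = -1.807483
  k2 = f(1.630000, 0.890760) = 0.043094
  y ← 1.270331 + 0.42·0.043094 = 1.288431
x=1.840000, y=1.288431:
  k1 = f(1.840000, 1.288431) = -1.480107
  k2 = f(2.050000, 0.977608) = 0.138565
  y ← 1.288431 + 0.42·0.138565 = 1.346628
y(2.26) ≈ 1.3466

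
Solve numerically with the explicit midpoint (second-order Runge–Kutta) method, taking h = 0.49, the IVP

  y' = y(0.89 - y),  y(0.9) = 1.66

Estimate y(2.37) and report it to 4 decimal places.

Midpoint: k1 = f(s_n, y_n); k2 = f(s_n + h/2, y_n + (h/2)·k1); y_{n+1} = y_n + h·k2.
s=0.900000, y=1.660000:
  k1 = f(0.900000, 1.660000) = -1.278200
  k2 = f(1.145000, 1.346841) = -0.615292
  y ← 1.660000 + 0.49·(-0.615292) = 1.358507
s=1.390000, y=1.358507:
  k1 = f(1.390000, 1.358507) = -0.636470
  k2 = f(1.635000, 1.202572) = -0.375890
  y ← 1.358507 + 0.49·(-0.375890) = 1.174321
s=1.880000, y=1.174321:
  k1 = f(1.880000, 1.174321) = -0.333884
  k2 = f(2.125000, 1.092519) = -0.221256
  y ← 1.174321 + 0.49·(-0.221256) = 1.065905
y(2.37) ≈ 1.0659

1.0659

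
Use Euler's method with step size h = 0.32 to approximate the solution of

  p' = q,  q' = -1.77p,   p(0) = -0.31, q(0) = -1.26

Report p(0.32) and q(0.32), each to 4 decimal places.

-0.7132, -1.0844

Euler on (p,q): p_{n+1} = p_n + h·p', q_{n+1} = q_n + h·q'.
0.000000: (-0.310000, -1.260000); f=(-1.260000, 0.548700) → (-0.713200, -1.084416)
(p(0.32), q(0.32)) ≈ (-0.7132, -1.0844)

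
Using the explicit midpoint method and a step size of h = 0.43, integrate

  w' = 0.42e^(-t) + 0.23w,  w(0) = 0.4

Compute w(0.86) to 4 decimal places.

Midpoint: k1 = f(t_n, w_n); k2 = f(t_n + h/2, w_n + (h/2)·k1); w_{n+1} = w_n + h·k2.
t=0.000000, w=0.400000:
  k1 = f(0.000000, 0.400000) = 0.512000
  k2 = f(0.215000, 0.510080) = 0.456066
  w ← 0.400000 + 0.43·0.456066 = 0.596108
t=0.430000, w=0.596108:
  k1 = f(0.430000, 0.596108) = 0.410319
  k2 = f(0.645000, 0.684327) = 0.377753
  w ← 0.596108 + 0.43·0.377753 = 0.758542
w(0.86) ≈ 0.7585

0.7585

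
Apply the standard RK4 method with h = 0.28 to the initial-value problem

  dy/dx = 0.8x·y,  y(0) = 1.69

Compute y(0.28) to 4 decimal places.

1.7438

RK4: k1 = f(x_n, y_n); k2 = f(x_n + h/2, y_n + (h/2)·k1); k3 = f(x_n + h/2, y_n + (h/2)·k2); k4 = f(x_n + h, y_n + h·k3); y_{n+1} = y_n + (h/6)·(k1 + 2k2 + 2k3 + k4).
x=0.000000, y=1.690000:
  k1 = f(0.000000, 1.690000) = 0.000000
  k2 = f(0.140000, 1.690000) = 0.189280
  k3 = f(0.140000, 1.716499) = 0.192248
  k4 = f(0.280000, 1.743829) = 0.390618
  y ← 1.690000 + (0.28/6)·(k1 + 2k2 + 2k3 + k4) = 1.743838
y(0.28) ≈ 1.7438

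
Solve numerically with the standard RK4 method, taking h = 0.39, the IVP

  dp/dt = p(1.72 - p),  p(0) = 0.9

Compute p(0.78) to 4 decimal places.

RK4: k1 = f(t_n, p_n); k2 = f(t_n + h/2, p_n + (h/2)·k1); k3 = f(t_n + h/2, p_n + (h/2)·k2); k4 = f(t_n + h, p_n + h·k3); p_{n+1} = p_n + (h/6)·(k1 + 2k2 + 2k3 + k4).
t=0.000000, p=0.900000:
  k1 = f(0.000000, 0.900000) = 0.738000
  k2 = f(0.195000, 1.043910) = 0.705777
  k3 = f(0.195000, 1.037627) = 0.708049
  k4 = f(0.390000, 1.176139) = 0.639656
  p ← 0.900000 + (0.39/6)·(k1 + 2k2 + 2k3 + k4) = 1.173345
t=0.390000, p=1.173345:
  k1 = f(0.390000, 1.173345) = 0.641415
  k2 = f(0.585000, 1.298421) = 0.547387
  k3 = f(0.585000, 1.280086) = 0.563128
  k4 = f(0.780000, 1.392965) = 0.455548
  p ← 1.173345 + (0.39/6)·(k1 + 2k2 + 2k3 + k4) = 1.389015
p(0.78) ≈ 1.3890

1.3890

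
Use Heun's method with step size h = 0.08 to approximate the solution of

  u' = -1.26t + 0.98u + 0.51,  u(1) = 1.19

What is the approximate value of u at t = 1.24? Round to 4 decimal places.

1.2636

Heun: k1 = f(t_n, u_n); k2 = f(t_n + h, u_n + h·k1); u_{n+1} = u_n + (h/2)·(k1 + k2).
t=1.000000, u=1.190000:
  k1 = f(1.000000, 1.190000) = 0.416200
  k2 = f(1.080000, 1.223296) = 0.348030
  u ← 1.190000 + (0.08/2)·(0.416200 + 0.348030) = 1.220569
t=1.080000, u=1.220569:
  k1 = f(1.080000, 1.220569) = 0.345358
  k2 = f(1.160000, 1.248198) = 0.271634
  u ← 1.220569 + (0.08/2)·(0.345358 + 0.271634) = 1.245249
t=1.160000, u=1.245249:
  k1 = f(1.160000, 1.245249) = 0.268744
  k2 = f(1.240000, 1.266748) = 0.189013
  u ← 1.245249 + (0.08/2)·(0.268744 + 0.189013) = 1.263559
u(1.24) ≈ 1.2636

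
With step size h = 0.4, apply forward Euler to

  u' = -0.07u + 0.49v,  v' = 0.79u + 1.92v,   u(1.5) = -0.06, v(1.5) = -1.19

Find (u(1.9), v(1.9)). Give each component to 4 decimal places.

-0.2916, -2.1229

Euler on (u,v): u_{n+1} = u_n + h·u', v_{n+1} = v_n + h·v'.
1.500000: (-0.060000, -1.190000); f=(-0.578900, -2.332200) → (-0.291560, -2.122880)
(u(1.9), v(1.9)) ≈ (-0.2916, -2.1229)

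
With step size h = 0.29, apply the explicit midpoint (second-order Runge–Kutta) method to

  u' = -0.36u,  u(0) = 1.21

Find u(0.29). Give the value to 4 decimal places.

Midpoint: k1 = f(t_n, u_n); k2 = f(t_n + h/2, u_n + (h/2)·k1); u_{n+1} = u_n + h·k2.
t=0.000000, u=1.210000:
  k1 = f(0.000000, 1.210000) = -0.435600
  k2 = f(0.145000, 1.146838) = -0.412862
  u ← 1.210000 + 0.29·(-0.412862) = 1.090270
u(0.29) ≈ 1.0903

1.0903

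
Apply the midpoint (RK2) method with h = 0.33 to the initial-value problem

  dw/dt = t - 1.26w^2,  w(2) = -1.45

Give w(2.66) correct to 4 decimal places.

-2.5692

Midpoint: k1 = f(t_n, w_n); k2 = f(t_n + h/2, w_n + (h/2)·k1); w_{n+1} = w_n + h·k2.
t=2.000000, w=-1.450000:
  k1 = f(2.000000, -1.450000) = -0.649150
  k2 = f(2.165000, -1.557110) = -0.889984
  w ← -1.450000 + 0.33·(-0.889984) = -1.743695
t=2.330000, w=-1.743695:
  k1 = f(2.330000, -1.743695) = -1.500994
  k2 = f(2.495000, -1.991359) = -2.501543
  w ← -1.743695 + 0.33·(-2.501543) = -2.569204
w(2.66) ≈ -2.5692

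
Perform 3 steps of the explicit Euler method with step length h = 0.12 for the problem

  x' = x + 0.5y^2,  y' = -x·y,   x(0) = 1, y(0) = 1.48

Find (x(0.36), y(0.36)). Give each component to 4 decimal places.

1.7573, 0.9071

Euler on (x,y): x_{n+1} = x_n + h·x', y_{n+1} = y_n + h·y'.
0.000000: (1.000000, 1.480000); f=(2.095200, -1.480000) → (1.251424, 1.302400)
0.120000: (1.251424, 1.302400); f=(2.099547, -1.629855) → (1.503370, 1.106817)
0.240000: (1.503370, 1.106817); f=(2.115892, -1.663956) → (1.757277, 0.907143)
(x(0.36), y(0.36)) ≈ (1.7573, 0.9071)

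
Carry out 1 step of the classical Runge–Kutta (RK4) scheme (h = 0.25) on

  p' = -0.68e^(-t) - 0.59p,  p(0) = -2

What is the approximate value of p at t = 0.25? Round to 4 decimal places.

RK4: k1 = f(t_n, p_n); k2 = f(t_n + h/2, p_n + (h/2)·k1); k3 = f(t_n + h/2, p_n + (h/2)·k2); k4 = f(t_n + h, p_n + h·k3); p_{n+1} = p_n + (h/6)·(k1 + 2k2 + 2k3 + k4).
t=0.000000, p=-2.000000:
  k1 = f(0.000000, -2.000000) = 0.500000
  k2 = f(0.125000, -1.937500) = 0.543027
  k3 = f(0.125000, -1.932122) = 0.539854
  k4 = f(0.250000, -1.865037) = 0.570787
  p ← -2.000000 + (0.25/6)·(k1 + 2k2 + 2k3 + k4) = -1.865144
p(0.25) ≈ -1.8651

-1.8651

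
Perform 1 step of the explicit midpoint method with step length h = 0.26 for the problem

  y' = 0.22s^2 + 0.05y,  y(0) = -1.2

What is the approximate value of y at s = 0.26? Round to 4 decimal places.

-1.2147

Midpoint: k1 = f(s_n, y_n); k2 = f(s_n + h/2, y_n + (h/2)·k1); y_{n+1} = y_n + h·k2.
s=0.000000, y=-1.200000:
  k1 = f(0.000000, -1.200000) = -0.060000
  k2 = f(0.130000, -1.207800) = -0.056672
  y ← -1.200000 + 0.26·(-0.056672) = -1.214735
y(0.26) ≈ -1.2147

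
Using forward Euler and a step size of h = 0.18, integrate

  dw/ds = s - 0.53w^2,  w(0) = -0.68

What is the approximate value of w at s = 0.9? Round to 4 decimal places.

-0.5979

Euler: w_{n+1} = w_n + h·f(s_n, w_n).
s=0.000000, w=-0.680000: f=-0.245072 → w ← -0.680000 + 0.18·(-0.245072) = -0.724113
s=0.180000, w=-0.724113: f=-0.097900 → w ← -0.724113 + 0.18·(-0.097900) = -0.741735
s=0.360000, w=-0.741735: f=0.068410 → w ← -0.741735 + 0.18·0.068410 = -0.729421
s=0.540000, w=-0.729421: f=0.258011 → w ← -0.729421 + 0.18·0.258011 = -0.682979
s=0.720000, w=-0.682979: f=0.472776 → w ← -0.682979 + 0.18·0.472776 = -0.597880
w(0.9) ≈ -0.5979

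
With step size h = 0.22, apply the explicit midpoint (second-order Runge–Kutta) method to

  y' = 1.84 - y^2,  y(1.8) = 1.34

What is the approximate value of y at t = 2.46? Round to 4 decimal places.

1.3532

Midpoint: k1 = f(t_n, y_n); k2 = f(t_n + h/2, y_n + (h/2)·k1); y_{n+1} = y_n + h·k2.
t=1.800000, y=1.340000:
  k1 = f(1.800000, 1.340000) = 0.044400
  k2 = f(1.910000, 1.344884) = 0.031287
  y ← 1.340000 + 0.22·0.031287 = 1.346883
t=2.020000, y=1.346883:
  k1 = f(2.020000, 1.346883) = 0.025906
  k2 = f(2.130000, 1.349733) = 0.018221
  y ← 1.346883 + 0.22·0.018221 = 1.350892
t=2.240000, y=1.350892:
  k1 = f(2.240000, 1.350892) = 0.015091
  k2 = f(2.350000, 1.352552) = 0.010603
  y ← 1.350892 + 0.22·0.010603 = 1.353225
y(2.46) ≈ 1.3532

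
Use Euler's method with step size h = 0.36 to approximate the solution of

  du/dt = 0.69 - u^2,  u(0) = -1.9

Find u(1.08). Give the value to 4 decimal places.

Euler: u_{n+1} = u_n + h·f(t_n, u_n).
t=0.000000, u=-1.900000: f=-2.920000 → u ← -1.900000 + 0.36·(-2.920000) = -2.951200
t=0.360000, u=-2.951200: f=-8.019581 → u ← -2.951200 + 0.36·(-8.019581) = -5.838249
t=0.720000, u=-5.838249: f=-33.395155 → u ← -5.838249 + 0.36·(-33.395155) = -17.860505
u(1.08) ≈ -17.8605

-17.8605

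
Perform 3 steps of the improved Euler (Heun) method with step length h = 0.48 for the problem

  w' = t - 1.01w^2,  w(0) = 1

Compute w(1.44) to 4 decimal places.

Heun: k1 = f(t_n, w_n); k2 = f(t_n + h, w_n + h·k1); w_{n+1} = w_n + (h/2)·(k1 + k2).
t=0.000000, w=1.000000:
  k1 = f(0.000000, 1.000000) = -1.010000
  k2 = f(0.480000, 0.515200) = 0.211915
  w ← 1.000000 + (0.48/2)·(-1.010000 + 0.211915) = 0.808460
t=0.480000, w=0.808460:
  k1 = f(0.480000, 0.808460) = -0.180143
  k2 = f(0.960000, 0.721991) = 0.433516
  w ← 0.808460 + (0.48/2)·(-0.180143 + 0.433516) = 0.869269
t=0.960000, w=0.869269:
  k1 = f(0.960000, 0.869269) = 0.196815
  k2 = f(1.440000, 0.963740) = 0.501917
  w ← 0.869269 + (0.48/2)·(0.196815 + 0.501917) = 1.036965
w(1.44) ≈ 1.0370

1.0370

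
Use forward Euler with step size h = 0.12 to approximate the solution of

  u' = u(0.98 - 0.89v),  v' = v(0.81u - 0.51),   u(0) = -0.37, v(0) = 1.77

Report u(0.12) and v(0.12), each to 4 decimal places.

-0.3436, 1.5980

Euler on (u,v): u_{n+1} = u_n + h·u', v_{n+1} = v_n + h·v'.
0.000000: (-0.370000, 1.770000); f=(0.220261, -1.433169) → (-0.343569, 1.598020)
(u(0.12), v(0.12)) ≈ (-0.3436, 1.5980)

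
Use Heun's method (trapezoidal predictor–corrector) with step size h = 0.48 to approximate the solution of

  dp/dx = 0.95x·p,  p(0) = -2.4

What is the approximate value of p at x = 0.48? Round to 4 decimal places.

Heun: k1 = f(x_n, p_n); k2 = f(x_n + h, p_n + h·k1); p_{n+1} = p_n + (h/2)·(k1 + k2).
x=0.000000, p=-2.400000:
  k1 = f(0.000000, -2.400000) = 0.000000
  k2 = f(0.480000, -2.400000) = -1.094400
  p ← -2.400000 + (0.48/2)·(0.000000 + (-1.094400)) = -2.662656
p(0.48) ≈ -2.6627

-2.6627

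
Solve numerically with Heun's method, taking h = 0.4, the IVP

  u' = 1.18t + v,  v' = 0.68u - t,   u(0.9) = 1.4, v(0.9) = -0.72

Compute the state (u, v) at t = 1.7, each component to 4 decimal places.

Heun on (u,v): k1 = f(t_n, state_n); k2 = f(t_n + h, state_n + h·k1); state_{n+1} = state_n + (h/2)·(k1 + k2).
0.900000: (1.400000, -0.720000)
  k1 = (0.342000, 0.052000)
  predictor → (1.536800, -0.699200)
  k2 = (0.834800, -0.254976)
  → (1.635360, -0.760595)
1.300000: (1.635360, -0.760595)
  k1 = (0.773405, -0.187955)
  predictor → (1.944722, -0.835777)
  k2 = (1.170223, -0.377589)
  → (2.024086, -0.873704)
(u(1.7), v(1.7)) ≈ (2.0241, -0.8737)

2.0241, -0.8737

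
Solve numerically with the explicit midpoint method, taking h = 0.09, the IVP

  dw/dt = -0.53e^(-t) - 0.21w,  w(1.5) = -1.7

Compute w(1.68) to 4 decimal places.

Midpoint: k1 = f(t_n, w_n); k2 = f(t_n + h/2, w_n + (h/2)·k1); w_{n+1} = w_n + h·k2.
t=1.500000, w=-1.700000:
  k1 = f(1.500000, -1.700000) = 0.238741
  k2 = f(1.545000, -1.689257) = 0.241689
  w ← -1.700000 + 0.09·0.241689 = -1.678248
t=1.590000, w=-1.678248:
  k1 = f(1.590000, -1.678248) = 0.244352
  k2 = f(1.635000, -1.667252) = 0.246798
  w ← -1.678248 + 0.09·0.246798 = -1.656036
w(1.68) ≈ -1.6560

-1.6560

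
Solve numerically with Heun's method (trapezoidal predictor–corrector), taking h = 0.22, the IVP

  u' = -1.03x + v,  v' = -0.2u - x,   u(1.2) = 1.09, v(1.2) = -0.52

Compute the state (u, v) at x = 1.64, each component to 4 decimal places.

0.0738, -1.2014

Heun on (u,v): k1 = f(x_n, state_n); k2 = f(x_n + h, state_n + h·k1); state_{n+1} = state_n + (h/2)·(k1 + k2).
1.200000: (1.090000, -0.520000)
  k1 = (-1.756000, -1.418000)
  predictor → (0.703680, -0.831960)
  k2 = (-2.294560, -1.560736)
  → (0.644438, -0.847661)
1.420000: (0.644438, -0.847661)
  k1 = (-2.310261, -1.548888)
  predictor → (0.136181, -1.188416)
  k2 = (-2.877616, -1.667236)
  → (0.073772, -1.201435)
(u(1.64), v(1.64)) ≈ (0.0738, -1.2014)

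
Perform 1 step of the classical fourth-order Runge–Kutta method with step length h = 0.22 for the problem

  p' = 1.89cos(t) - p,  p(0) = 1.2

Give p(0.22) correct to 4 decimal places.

1.3331

RK4: k1 = f(t_n, p_n); k2 = f(t_n + h/2, p_n + (h/2)·k1); k3 = f(t_n + h/2, p_n + (h/2)·k2); k4 = f(t_n + h, p_n + h·k3); p_{n+1} = p_n + (h/6)·(k1 + 2k2 + 2k3 + k4).
t=0.000000, p=1.200000:
  k1 = f(0.000000, 1.200000) = 0.690000
  k2 = f(0.110000, 1.275900) = 0.602677
  k3 = f(0.110000, 1.266294) = 0.612283
  k4 = f(0.220000, 1.334702) = 0.509744
  p ← 1.200000 + (0.22/6)·(k1 + 2k2 + 2k3 + k4) = 1.333088
p(0.22) ≈ 1.3331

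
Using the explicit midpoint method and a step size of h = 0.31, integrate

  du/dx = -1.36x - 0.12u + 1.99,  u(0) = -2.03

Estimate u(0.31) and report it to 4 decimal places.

-1.4158

Midpoint: k1 = f(x_n, u_n); k2 = f(x_n + h/2, u_n + (h/2)·k1); u_{n+1} = u_n + h·k2.
x=0.000000, u=-2.030000:
  k1 = f(0.000000, -2.030000) = 2.233600
  k2 = f(0.155000, -1.683792) = 1.981255
  u ← -2.030000 + 0.31·1.981255 = -1.415811
u(0.31) ≈ -1.4158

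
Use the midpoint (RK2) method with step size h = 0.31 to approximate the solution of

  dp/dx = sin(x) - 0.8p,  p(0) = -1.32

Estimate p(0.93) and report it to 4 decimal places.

-0.3095

Midpoint: k1 = f(x_n, p_n); k2 = f(x_n + h/2, p_n + (h/2)·k1); p_{n+1} = p_n + h·k2.
x=0.000000, p=-1.320000:
  k1 = f(0.000000, -1.320000) = 1.056000
  k2 = f(0.155000, -1.156320) = 1.079436
  p ← -1.320000 + 0.31·1.079436 = -0.985375
x=0.310000, p=-0.985375:
  k1 = f(0.310000, -0.985375) = 1.093358
  k2 = f(0.465000, -0.815904) = 1.101146
  p ← -0.985375 + 0.31·1.101146 = -0.644019
x=0.620000, p=-0.644019:
  k1 = f(0.620000, -0.644019) = 1.096251
  k2 = f(0.775000, -0.474101) = 1.078997
  p ← -0.644019 + 0.31·1.078997 = -0.309531
p(0.93) ≈ -0.3095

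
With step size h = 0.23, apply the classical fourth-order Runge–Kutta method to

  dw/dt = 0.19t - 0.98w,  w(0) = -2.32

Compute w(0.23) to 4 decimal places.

-1.8472

RK4: k1 = f(t_n, w_n); k2 = f(t_n + h/2, w_n + (h/2)·k1); k3 = f(t_n + h/2, w_n + (h/2)·k2); k4 = f(t_n + h, w_n + h·k3); w_{n+1} = w_n + (h/6)·(k1 + 2k2 + 2k3 + k4).
t=0.000000, w=-2.320000:
  k1 = f(0.000000, -2.320000) = 2.273600
  k2 = f(0.115000, -2.058536) = 2.039215
  k3 = f(0.115000, -2.085490) = 2.065630
  k4 = f(0.230000, -1.844905) = 1.851707
  w ← -2.320000 + (0.23/6)·(k1 + 2k2 + 2k3 + k4) = -1.847158
w(0.23) ≈ -1.8472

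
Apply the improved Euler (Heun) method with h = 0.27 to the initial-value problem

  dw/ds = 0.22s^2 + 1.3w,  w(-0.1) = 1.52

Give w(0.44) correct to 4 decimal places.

3.0418

Heun: k1 = f(s_n, w_n); k2 = f(s_n + h, w_n + h·k1); w_{n+1} = w_n + (h/2)·(k1 + k2).
s=-0.100000, w=1.520000:
  k1 = f(-0.100000, 1.520000) = 1.978200
  k2 = f(0.170000, 2.054114) = 2.676706
  w ← 1.520000 + (0.27/2)·(1.978200 + 2.676706) = 2.148412
s=0.170000, w=2.148412:
  k1 = f(0.170000, 2.148412) = 2.799294
  k2 = f(0.440000, 2.904222) = 3.818080
  w ← 2.148412 + (0.27/2)·(2.799294 + 3.818080) = 3.041758
w(0.44) ≈ 3.0418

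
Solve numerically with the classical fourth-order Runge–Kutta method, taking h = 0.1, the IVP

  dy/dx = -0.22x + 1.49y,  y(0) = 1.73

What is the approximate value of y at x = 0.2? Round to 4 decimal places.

2.3257

RK4: k1 = f(x_n, y_n); k2 = f(x_n + h/2, y_n + (h/2)·k1); k3 = f(x_n + h/2, y_n + (h/2)·k2); k4 = f(x_n + h, y_n + h·k3); y_{n+1} = y_n + (h/6)·(k1 + 2k2 + 2k3 + k4).
x=0.000000, y=1.730000:
  k1 = f(0.000000, 1.730000) = 2.577700
  k2 = f(0.050000, 1.858885) = 2.758739
  k3 = f(0.050000, 1.867937) = 2.772226
  k4 = f(0.100000, 2.007223) = 2.968762
  y ← 1.730000 + (0.1/6)·(k1 + 2k2 + 2k3 + k4) = 2.006807
x=0.100000, y=2.006807:
  k1 = f(0.100000, 2.006807) = 2.968142
  k2 = f(0.150000, 2.155214) = 3.178268
  k3 = f(0.150000, 2.165720) = 3.193923
  k4 = f(0.200000, 2.326199) = 3.422036
  y ← 2.006807 + (0.1/6)·(k1 + 2k2 + 2k3 + k4) = 2.325716
y(0.2) ≈ 2.3257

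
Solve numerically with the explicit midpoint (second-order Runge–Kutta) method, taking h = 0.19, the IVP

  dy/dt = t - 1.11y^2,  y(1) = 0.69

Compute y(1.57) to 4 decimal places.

Midpoint: k1 = f(t_n, y_n); k2 = f(t_n + h/2, y_n + (h/2)·k1); y_{n+1} = y_n + h·k2.
t=1.000000, y=0.690000:
  k1 = f(1.000000, 0.690000) = 0.471529
  k2 = f(1.095000, 0.734795) = 0.495684
  y ← 0.690000 + 0.19·0.495684 = 0.784180
t=1.190000, y=0.784180:
  k1 = f(1.190000, 0.784180) = 0.507418
  k2 = f(1.285000, 0.832385) = 0.515921
  y ← 0.784180 + 0.19·0.515921 = 0.882205
t=1.380000, y=0.882205:
  k1 = f(1.380000, 0.882205) = 0.516103
  k2 = f(1.475000, 0.931235) = 0.512410
  y ← 0.882205 + 0.19·0.512410 = 0.979563
y(1.57) ≈ 0.9796

0.9796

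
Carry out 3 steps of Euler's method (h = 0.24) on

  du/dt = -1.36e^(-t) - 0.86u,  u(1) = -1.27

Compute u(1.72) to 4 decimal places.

Euler: u_{n+1} = u_n + h·f(t_n, u_n).
t=1.000000, u=-1.270000: f=0.591884 → u ← -1.270000 + 0.24·0.591884 = -1.127948
t=1.240000, u=-1.127948: f=0.576473 → u ← -1.127948 + 0.24·0.576473 = -0.989594
t=1.480000, u=-0.989594: f=0.541464 → u ← -0.989594 + 0.24·0.541464 = -0.859643
u(1.72) ≈ -0.8596

-0.8596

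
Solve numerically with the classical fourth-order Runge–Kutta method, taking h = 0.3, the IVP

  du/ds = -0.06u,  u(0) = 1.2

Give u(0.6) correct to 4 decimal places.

RK4: k1 = f(s_n, u_n); k2 = f(s_n + h/2, u_n + (h/2)·k1); k3 = f(s_n + h/2, u_n + (h/2)·k2); k4 = f(s_n + h, u_n + h·k3); u_{n+1} = u_n + (h/6)·(k1 + 2k2 + 2k3 + k4).
s=0.000000, u=1.200000:
  k1 = f(0.000000, 1.200000) = -0.072000
  k2 = f(0.150000, 1.189200) = -0.071352
  k3 = f(0.150000, 1.189297) = -0.071358
  k4 = f(0.300000, 1.178593) = -0.070716
  u ← 1.200000 + (0.3/6)·(k1 + 2k2 + 2k3 + k4) = 1.178593
s=0.300000, u=1.178593:
  k1 = f(0.300000, 1.178593) = -0.070716
  k2 = f(0.450000, 1.167986) = -0.070079
  k3 = f(0.450000, 1.168081) = -0.070085
  k4 = f(0.600000, 1.157568) = -0.069454
  u ← 1.178593 + (0.3/6)·(k1 + 2k2 + 2k3 + k4) = 1.157568
u(0.6) ≈ 1.1576

1.1576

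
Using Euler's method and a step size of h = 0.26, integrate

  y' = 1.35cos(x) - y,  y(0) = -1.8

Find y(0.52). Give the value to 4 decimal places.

Euler: y_{n+1} = y_n + h·f(x_n, y_n).
x=0.000000, y=-1.800000: f=3.150000 → y ← -1.800000 + 0.26·3.150000 = -0.981000
x=0.260000, y=-0.981000: f=2.285626 → y ← -0.981000 + 0.26·2.285626 = -0.386737
y(0.52) ≈ -0.3867

-0.3867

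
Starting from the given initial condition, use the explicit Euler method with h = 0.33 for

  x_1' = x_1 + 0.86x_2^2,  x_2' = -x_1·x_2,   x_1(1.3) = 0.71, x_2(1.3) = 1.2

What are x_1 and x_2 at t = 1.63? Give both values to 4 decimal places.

1.3530, 0.9188

Euler on (x_1,x_2): x_1_{n+1} = x_1_n + h·x_1', x_2_{n+1} = x_2_n + h·x_2'.
1.300000: (0.710000, 1.200000); f=(1.948400, -0.852000) → (1.352972, 0.918840)
(x_1(1.63), x_2(1.63)) ≈ (1.3530, 0.9188)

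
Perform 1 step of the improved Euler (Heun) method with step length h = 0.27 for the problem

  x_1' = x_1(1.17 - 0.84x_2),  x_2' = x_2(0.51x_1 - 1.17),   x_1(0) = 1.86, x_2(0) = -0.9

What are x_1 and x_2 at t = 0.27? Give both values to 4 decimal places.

Heun on (x_1,x_2): k1 = f(t_n, state_n); k2 = f(t_n + h, state_n + h·k1); state_{n+1} = state_n + (h/2)·(k1 + k2).
0.000000: (1.860000, -0.900000)
  k1 = (3.582360, 0.199260)
  predictor → (2.827237, -0.846200)
  k2 = (5.317490, -0.230074)
  → (3.061480, -0.904160)
(x_1(0.27), x_2(0.27)) ≈ (3.0615, -0.9042)

3.0615, -0.9042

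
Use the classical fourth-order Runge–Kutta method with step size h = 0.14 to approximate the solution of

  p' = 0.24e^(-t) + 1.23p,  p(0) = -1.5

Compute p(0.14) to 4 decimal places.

RK4: k1 = f(t_n, p_n); k2 = f(t_n + h/2, p_n + (h/2)·k1); k3 = f(t_n + h/2, p_n + (h/2)·k2); k4 = f(t_n + h, p_n + h·k3); p_{n+1} = p_n + (h/6)·(k1 + 2k2 + 2k3 + k4).
t=0.000000, p=-1.500000:
  k1 = f(0.000000, -1.500000) = -1.605000
  k2 = f(0.070000, -1.612350) = -1.759416
  k3 = f(0.070000, -1.623159) = -1.772711
  k4 = f(0.140000, -1.748180) = -1.941615
  p ← -1.500000 + (0.14/6)·(k1 + 2k2 + 2k3 + k4) = -1.747587
p(0.14) ≈ -1.7476

-1.7476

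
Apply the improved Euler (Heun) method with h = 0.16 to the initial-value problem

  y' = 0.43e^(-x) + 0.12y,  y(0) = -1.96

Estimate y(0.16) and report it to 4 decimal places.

Heun: k1 = f(x_n, y_n); k2 = f(x_n + h, y_n + h·k1); y_{n+1} = y_n + (h/2)·(k1 + k2).
x=0.000000, y=-1.960000:
  k1 = f(0.000000, -1.960000) = 0.194800
  k2 = f(0.160000, -1.928832) = 0.134962
  y ← -1.960000 + (0.16/2)·(0.194800 + 0.134962) = -1.933619
y(0.16) ≈ -1.9336

-1.9336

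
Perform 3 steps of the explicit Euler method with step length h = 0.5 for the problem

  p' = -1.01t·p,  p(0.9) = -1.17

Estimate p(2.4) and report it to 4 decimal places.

Euler: p_{n+1} = p_n + h·f(t_n, p_n).
t=0.900000, p=-1.170000: f=1.063530 → p ← -1.170000 + 0.5·1.063530 = -0.638235
t=1.400000, p=-0.638235: f=0.902464 → p ← -0.638235 + 0.5·0.902464 = -0.187003
t=1.900000, p=-0.187003: f=0.358858 → p ← -0.187003 + 0.5·0.358858 = -0.007574
p(2.4) ≈ -0.0076

-0.0076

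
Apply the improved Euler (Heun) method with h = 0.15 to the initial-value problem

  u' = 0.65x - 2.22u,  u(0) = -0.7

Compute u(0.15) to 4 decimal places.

Heun: k1 = f(x_n, u_n); k2 = f(x_n + h, u_n + h·k1); u_{n+1} = u_n + (h/2)·(k1 + k2).
x=0.000000, u=-0.700000:
  k1 = f(0.000000, -0.700000) = 1.554000
  k2 = f(0.150000, -0.466900) = 1.134018
  u ← -0.700000 + (0.15/2)·(1.554000 + 1.134018) = -0.498399
u(0.15) ≈ -0.4984

-0.4984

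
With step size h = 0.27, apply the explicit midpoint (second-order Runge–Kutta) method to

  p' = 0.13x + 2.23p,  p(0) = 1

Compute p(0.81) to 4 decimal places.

Midpoint: k1 = f(x_n, p_n); k2 = f(x_n + h/2, p_n + (h/2)·k1); p_{n+1} = p_n + h·k2.
x=0.000000, p=1.000000:
  k1 = f(0.000000, 1.000000) = 2.230000
  k2 = f(0.135000, 1.301050) = 2.918891
  p ← 1.000000 + 0.27·2.918891 = 1.788101
x=0.270000, p=1.788101:
  k1 = f(0.270000, 1.788101) = 4.022565
  k2 = f(0.405000, 2.331147) = 5.251108
  p ← 1.788101 + 0.27·5.251108 = 3.205900
x=0.540000, p=3.205900:
  k1 = f(0.540000, 3.205900) = 7.219356
  k2 = f(0.675000, 4.180513) = 9.410294
  p ← 3.205900 + 0.27·9.410294 = 5.746679
p(0.81) ≈ 5.7467

5.7467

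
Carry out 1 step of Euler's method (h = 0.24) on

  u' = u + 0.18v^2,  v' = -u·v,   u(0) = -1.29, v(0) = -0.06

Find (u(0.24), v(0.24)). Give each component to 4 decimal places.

Euler on (u,v): u_{n+1} = u_n + h·u', v_{n+1} = v_n + h·v'.
0.000000: (-1.290000, -0.060000); f=(-1.289352, -0.077400) → (-1.599444, -0.078576)
(u(0.24), v(0.24)) ≈ (-1.5994, -0.0786)

-1.5994, -0.0786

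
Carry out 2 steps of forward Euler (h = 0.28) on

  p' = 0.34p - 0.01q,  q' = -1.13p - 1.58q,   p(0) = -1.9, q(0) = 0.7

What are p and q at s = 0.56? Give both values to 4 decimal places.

-2.2839, 1.2119

Euler on (p,q): p_{n+1} = p_n + h·p', q_{n+1} = q_n + h·q'.
0.000000: (-1.900000, 0.700000); f=(-0.653000, 1.041000) → (-2.082840, 0.991480)
0.280000: (-2.082840, 0.991480); f=(-0.718080, 0.787071) → (-2.283903, 1.211860)
(p(0.56), q(0.56)) ≈ (-2.2839, 1.2119)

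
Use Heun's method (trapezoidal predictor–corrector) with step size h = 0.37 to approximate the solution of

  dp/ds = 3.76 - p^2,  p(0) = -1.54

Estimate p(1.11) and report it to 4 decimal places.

Heun: k1 = f(s_n, p_n); k2 = f(s_n + h, p_n + h·k1); p_{n+1} = p_n + (h/2)·(k1 + k2).
s=0.000000, p=-1.540000:
  k1 = f(0.000000, -1.540000) = 1.388400
  k2 = f(0.370000, -1.026292) = 2.706725
  p ← -1.540000 + (0.37/2)·(1.388400 + 2.706725) = -0.782402
s=0.370000, p=-0.782402:
  k1 = f(0.370000, -0.782402) = 3.147847
  k2 = f(0.740000, 0.382302) = 3.613846
  p ← -0.782402 + (0.37/2)·(3.147847 + 3.613846) = 0.468511
s=0.740000, p=0.468511:
  k1 = f(0.740000, 0.468511) = 3.540497
  k2 = f(1.110000, 1.778495) = 0.596955
  p ← 0.468511 + (0.37/2)·(3.540497 + 0.596955) = 1.233940
p(1.11) ≈ 1.2339

1.2339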